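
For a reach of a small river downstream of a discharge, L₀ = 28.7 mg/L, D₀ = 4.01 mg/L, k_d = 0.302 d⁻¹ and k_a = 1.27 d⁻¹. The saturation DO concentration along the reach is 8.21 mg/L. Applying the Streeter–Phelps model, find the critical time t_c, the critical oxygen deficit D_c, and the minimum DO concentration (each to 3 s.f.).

t_c ≈ 0.870 d; D_c ≈ 5.25 mg/L; min DO ≈ 2.96 mg/L

With k_a/k_d = 4.205 and 1 − D₀(k_a−k_d)/(k_d L₀) = 0.5522,
t_c = ln(4.205 × 0.5522) / (1.27 − 0.302) = ln(2.322) / 0.9680 = 0.8424/0.9680 = 0.8703 d.
D_c = (k_d/k_a) L₀ e^(−k_d t_c) = (0.302/1.27) × 28.7 × e^(−0.302×0.8703) = 0.2378 × 28.7 × 0.7689 = 5.247 mg/L.
Minimum DO = C_s − D_c = 8.21 − 5.247 = 2.963 mg/L.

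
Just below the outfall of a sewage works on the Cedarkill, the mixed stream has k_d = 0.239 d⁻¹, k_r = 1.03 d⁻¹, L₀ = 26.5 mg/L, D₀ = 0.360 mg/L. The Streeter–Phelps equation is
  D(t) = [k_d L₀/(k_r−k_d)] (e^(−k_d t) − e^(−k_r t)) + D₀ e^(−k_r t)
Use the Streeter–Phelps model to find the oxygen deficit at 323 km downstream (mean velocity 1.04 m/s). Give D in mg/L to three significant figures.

Travel time t = x/v = 323 km / (1.04 m/s) = 323000 m / 1.04 m/s = 310600 s = 3.595 d.
k_d L₀/(k_r−k_d) = 0.239×26.5/(1.03−0.239) = 6.333/0.7910 = 8.007 mg/L.
e^(−k_d t) = e^(−0.239×3.595) = 0.4235; e^(−k_r t) = e^(−1.03×3.595) = 0.02466.
D = 8.007 × (0.4235 − 0.02466) + 0.360 × 0.02466 = 3.194 + 0.008878 = 3.203 mg/L.

D ≈ 3.20 mg/L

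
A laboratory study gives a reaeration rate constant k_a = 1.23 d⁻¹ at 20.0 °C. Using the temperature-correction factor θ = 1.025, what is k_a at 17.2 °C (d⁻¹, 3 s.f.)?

k_a ≈ 1.15 d⁻¹

k_a(T₂) = k_a(T₁) · θ^(T₂−T₁) = 1.23 × 1.025^(17.2−20.0)
= 1.23 × 1.025^-2.80 = 1.23 × 0.9332 = 1.148 d⁻¹.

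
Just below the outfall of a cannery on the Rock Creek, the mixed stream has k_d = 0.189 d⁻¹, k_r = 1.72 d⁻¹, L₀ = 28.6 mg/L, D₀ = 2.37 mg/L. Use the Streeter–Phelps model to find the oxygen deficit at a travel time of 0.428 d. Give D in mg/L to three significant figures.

D ≈ 2.70 mg/L

k_d L₀/(k_r−k_d) = 0.189×28.6/(1.72−0.189) = 5.405/1.531 = 3.531 mg/L.
e^(−k_d t) = e^(−0.189×0.4280) = 0.9223; e^(−k_r t) = e^(−1.72×0.4280) = 0.4789.
D = 3.531 × (0.9223 − 0.4789) + 2.37 × 0.4789 = 1.565 + 1.135 = 2.700 mg/L.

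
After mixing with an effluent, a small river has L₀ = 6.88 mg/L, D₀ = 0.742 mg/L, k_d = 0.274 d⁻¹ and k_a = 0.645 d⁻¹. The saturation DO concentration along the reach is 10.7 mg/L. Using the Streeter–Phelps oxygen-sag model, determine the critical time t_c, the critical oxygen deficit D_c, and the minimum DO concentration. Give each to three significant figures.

t_c ≈ 1.88 d; D_c ≈ 1.75 mg/L; min DO ≈ 8.95 mg/L

t_c = [1/(k_a−k_d)] ln[(k_a/k_d)(1 − D₀(k_a−k_d)/(k_d L₀))]
= [1/(0.645−0.274)] ln[(0.645/0.274)(1 − 0.742×0.3710/(0.274×6.88))]
= (1/0.3710) ln[2.354 × 0.8540] = 2.695 × ln(2.010) = 2.695 × 0.6983 = 1.882 d.
L(t_c) = L₀ e^(−k_d t_c) = 6.88 × 0.5971 = 4.108 mg/L, and at the critical point k_a D_c = k_d L, so D_c = (0.274/0.645) × 4.108 = 1.745 mg/L.
Minimum DO = C_s − D_c = 10.7 − 1.745 = 8.955 mg/L.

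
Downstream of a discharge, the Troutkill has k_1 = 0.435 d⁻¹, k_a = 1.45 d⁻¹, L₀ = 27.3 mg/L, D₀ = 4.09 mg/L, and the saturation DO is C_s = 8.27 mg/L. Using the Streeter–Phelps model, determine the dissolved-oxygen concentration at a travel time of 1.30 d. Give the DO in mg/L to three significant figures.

k_1 L₀/(k_a−k_1) = 0.435×27.3/(1.45−0.435) = 11.88/1.015 = 11.70 mg/L.
e^(−k_1 t) = e^(−0.435×1.300) = 0.5681; e^(−k_a t) = e^(−1.45×1.300) = 0.1518.
D = 11.70 × (0.5681 − 0.1518) + 4.09 × 0.1518 = 4.870 + 0.6210 = 5.491 mg/L.
DO = C_s − D = 8.27 − 5.491 = 2.779 mg/L.

DO ≈ 2.78 mg/L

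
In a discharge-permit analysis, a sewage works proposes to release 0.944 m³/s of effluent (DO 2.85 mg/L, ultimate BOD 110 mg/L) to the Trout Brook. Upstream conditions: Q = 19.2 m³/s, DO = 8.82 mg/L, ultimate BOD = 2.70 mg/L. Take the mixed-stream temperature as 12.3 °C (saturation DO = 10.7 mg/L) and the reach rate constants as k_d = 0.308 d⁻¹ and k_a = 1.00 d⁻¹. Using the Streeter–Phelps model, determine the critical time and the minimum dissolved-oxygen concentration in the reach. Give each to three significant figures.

Mixed DO = (19.2×8.82 + 0.944×2.85)/(19.2+0.944) = 172.0/20.14 = 8.540 mg/L.
Mixed L₀ = (19.2×2.70 + 0.944×110)/(20.14) = 155.7/20.14 = 7.728 mg/L.
Initial deficit D₀ = C_s − DO₀ = 10.7 − 8.540 = 2.160 mg/L.
t_c = (1/0.6920) ln[(1.00/0.308)(1 − 2.160×0.6920/(0.308×7.728))] = 1.445 × ln(1.208) = 0.2733 d.
D_c = (0.308/1.00) × 7.728 × e^(−0.308×0.2733) = 0.3080 × 7.728 × 0.9193 = 2.188 mg/L.
Minimum DO = 10.7 − 2.188 = 8.512 mg/L.

t_c ≈ 0.273 d; minimum DO ≈ 8.51 mg/L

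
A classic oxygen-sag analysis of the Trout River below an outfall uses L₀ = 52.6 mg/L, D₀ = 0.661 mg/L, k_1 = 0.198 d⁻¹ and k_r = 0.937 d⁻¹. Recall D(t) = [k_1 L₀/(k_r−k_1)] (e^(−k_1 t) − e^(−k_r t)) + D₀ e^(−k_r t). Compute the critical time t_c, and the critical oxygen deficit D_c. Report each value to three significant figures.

t_c ≈ 2.04 d; D_c ≈ 7.42 mg/L

At the critical point dD/dt = 0, so k_1 L₀ e^(−k_1 t) = k_r D. Substituting D(t) from the Streeter–Phelps equation and solving for t gives
t_c = ln[(k_r/k_1)(1 − D₀(k_r−k_1)/(k_1 L₀))] / (k_r−k_1).
Here k_r−k_1 = 0.7390 d⁻¹ and 1 − D₀(k_r−k_1)/(k_1 L₀) = 1 − 0.661×0.7390/(0.198×52.6) = 0.9531, so
t_c = ln(4.732 × 0.9531) / 0.7390 = 1.506 / 0.7390 = 2.038 d.
L(t_c) = L₀ e^(−k_1 t_c) = 52.6 × 0.6679 = 35.13 mg/L, and at the critical point k_r D_c = k_1 L, so D_c = (0.198/0.937) × 35.13 = 7.424 mg/L.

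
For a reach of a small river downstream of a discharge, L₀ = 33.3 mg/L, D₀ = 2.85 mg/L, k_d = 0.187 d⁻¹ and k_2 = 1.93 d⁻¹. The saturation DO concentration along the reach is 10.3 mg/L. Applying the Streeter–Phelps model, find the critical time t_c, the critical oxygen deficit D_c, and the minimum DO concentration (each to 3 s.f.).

t_c ≈ 0.422 d; D_c ≈ 2.98 mg/L; min DO ≈ 7.32 mg/L

t_c = [1/(k_2−k_d)] ln[(k_2/k_d)(1 − D₀(k_2−k_d)/(k_d L₀))]
= [1/(1.93−0.187)] ln[(1.93/0.187)(1 − 2.85×1.743/(0.187×33.3))]
= (1/1.743) ln[10.32 × 0.2023] = 0.5737 × ln(2.088) = 0.5737 × 0.7360 = 0.4223 d.
L(t_c) = L₀ e^(−k_d t_c) = 33.3 × 0.9241 = 30.77 mg/L, and at the critical point k_2 D_c = k_d L, so D_c = (0.187/1.93) × 30.77 = 2.982 mg/L.
Minimum DO = C_s − D_c = 10.3 − 2.982 = 7.318 mg/L.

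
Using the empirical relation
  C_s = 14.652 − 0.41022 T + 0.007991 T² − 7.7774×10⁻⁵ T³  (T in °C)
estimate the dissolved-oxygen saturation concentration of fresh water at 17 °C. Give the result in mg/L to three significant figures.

C_s ≈ 9.61 mg/L

C_s = 14.652 − 0.41022×17 + 0.007991×17² − 7.7774×10⁻⁵×17³ = 9.606 mg/L.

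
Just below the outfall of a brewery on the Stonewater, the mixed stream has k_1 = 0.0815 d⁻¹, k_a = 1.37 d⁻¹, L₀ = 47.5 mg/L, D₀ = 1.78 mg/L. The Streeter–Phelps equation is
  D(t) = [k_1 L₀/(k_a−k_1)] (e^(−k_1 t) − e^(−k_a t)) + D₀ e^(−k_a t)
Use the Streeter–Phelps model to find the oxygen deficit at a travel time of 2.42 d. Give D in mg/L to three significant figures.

k_1 L₀/(k_a−k_1) = 0.0815×47.5/(1.37−0.0815) = 3.871/1.289 = 3.004 mg/L.
e^(−k_1 t) = e^(−0.0815×2.420) = 0.8210; e^(−k_a t) = e^(−1.37×2.420) = 0.03632.
D = 3.004 × (0.8210 − 0.03632) + 1.78 × 0.03632 = 2.358 + 0.06465 = 2.422 mg/L.

D ≈ 2.42 mg/L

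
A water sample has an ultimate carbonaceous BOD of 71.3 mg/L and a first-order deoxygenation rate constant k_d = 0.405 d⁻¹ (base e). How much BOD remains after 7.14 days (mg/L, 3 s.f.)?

L ≈ 3.96 mg/L

L_t = L₀ e^(−k_d t) = 71.3 × e^(−0.405×7.14) = 71.3 × 0.05548 = 3.956 mg/L.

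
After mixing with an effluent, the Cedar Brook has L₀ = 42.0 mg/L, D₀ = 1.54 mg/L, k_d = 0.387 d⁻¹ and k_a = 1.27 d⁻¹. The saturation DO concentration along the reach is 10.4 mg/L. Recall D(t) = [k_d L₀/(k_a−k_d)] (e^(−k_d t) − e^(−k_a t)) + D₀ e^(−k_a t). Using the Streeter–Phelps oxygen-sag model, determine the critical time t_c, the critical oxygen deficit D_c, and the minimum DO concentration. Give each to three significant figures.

t_c ≈ 1.25 d; D_c ≈ 7.90 mg/L; min DO ≈ 2.50 mg/L

With k_a/k_d = 3.282 and 1 − D₀(k_a−k_d)/(k_d L₀) = 0.9163,
t_c = ln(3.282 × 0.9163) / (1.27 − 0.387) = ln(3.007) / 0.8830 = 1.101/0.8830 = 1.247 d.
L(t_c) = L₀ e^(−k_d t_c) = 42.0 × 0.6172 = 25.92 mg/L, and at the critical point k_a D_c = k_d L, so D_c = (0.387/1.27) × 25.92 = 7.899 mg/L.
Minimum DO = C_s − D_c = 10.4 − 7.899 = 2.501 mg/L.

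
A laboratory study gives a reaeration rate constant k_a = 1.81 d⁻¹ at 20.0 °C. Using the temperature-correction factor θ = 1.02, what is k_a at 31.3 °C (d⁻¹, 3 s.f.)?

k_a(T₂) = k_a(T₁) · θ^(T₂−T₁) = 1.81 × 1.02^(31.3−20.0)
= 1.81 × 1.02^11.3 = 1.81 × 1.251 = 2.264 d⁻¹.

k_a ≈ 2.26 d⁻¹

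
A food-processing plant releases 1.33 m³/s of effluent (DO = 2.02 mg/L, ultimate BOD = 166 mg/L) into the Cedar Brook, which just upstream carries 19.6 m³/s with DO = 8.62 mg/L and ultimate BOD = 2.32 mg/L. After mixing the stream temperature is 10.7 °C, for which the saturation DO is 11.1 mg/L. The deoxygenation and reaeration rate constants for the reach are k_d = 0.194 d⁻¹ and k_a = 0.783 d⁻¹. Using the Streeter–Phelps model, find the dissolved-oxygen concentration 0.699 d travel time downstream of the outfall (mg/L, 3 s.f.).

DO ≈ 8.19 mg/L

Mixed DO = (19.6×8.62 + 1.33×2.02)/(19.6+1.33) = 171.6/20.93 = 8.201 mg/L.
Mixed L₀ = (19.6×2.32 + 1.33×166)/(20.93) = 266.3/20.93 = 12.72 mg/L.
Initial deficit D₀ = C_s − DO₀ = 11.1 − 8.201 = 2.899 mg/L.
D(0.699) = [0.194×12.72/(0.783−0.194)](e^(−0.194×0.699) − e^(−0.783×0.699)) + 2.899 e^(−0.783×0.699)
= 4.190 × (0.8732 − 0.5785) + 2.899 × 0.5785 = 2.912 mg/L.
DO = 11.1 − 2.912 = 8.188 mg/L.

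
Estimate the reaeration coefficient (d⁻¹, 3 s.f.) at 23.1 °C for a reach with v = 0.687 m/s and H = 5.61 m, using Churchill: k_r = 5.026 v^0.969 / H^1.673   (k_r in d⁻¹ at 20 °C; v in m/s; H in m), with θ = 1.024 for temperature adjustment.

k_r(20) = 5.026 × 0.687^0.969 / 5.61^1.673 = 5.026 × 0.6950 / 17.91 = 0.1951 d⁻¹.
k_r(23.1) = 0.1951 × 1.024^(23.1−20) = 0.1951 × 1.076 = 0.2100 d⁻¹.

k_r ≈ 0.210 d⁻¹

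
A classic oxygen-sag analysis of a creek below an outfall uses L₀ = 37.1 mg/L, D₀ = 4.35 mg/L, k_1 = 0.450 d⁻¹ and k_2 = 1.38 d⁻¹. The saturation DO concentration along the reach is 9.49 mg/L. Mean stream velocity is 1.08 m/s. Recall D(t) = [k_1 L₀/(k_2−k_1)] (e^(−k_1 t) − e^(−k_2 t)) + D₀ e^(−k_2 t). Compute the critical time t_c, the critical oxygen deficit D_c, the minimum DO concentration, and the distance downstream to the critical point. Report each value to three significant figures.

With k_2/k_1 = 3.067 and 1 − D₀(k_2−k_1)/(k_1 L₀) = 0.7577,
t_c = ln(3.067 × 0.7577) / (1.38 − 0.450) = ln(2.324) / 0.9300 = 0.8431/0.9300 = 0.9066 d.
L(t_c) = L₀ e^(−k_1 t_c) = 37.1 × 0.6650 = 24.67 mg/L, and at the critical point k_2 D_c = k_1 L, so D_c = (0.450/1.38) × 24.67 = 8.045 mg/L.
Minimum DO = C_s − D_c = 9.49 − 8.045 = 1.445 mg/L.
x_c = v t_c = 1.08 m/s × 0.9066 d × 86400 s/d = 84590 m ≈ 84.6 km.

t_c ≈ 0.907 d; D_c ≈ 8.05 mg/L; min DO ≈ 1.44 mg/L; x_c ≈ 84.6 km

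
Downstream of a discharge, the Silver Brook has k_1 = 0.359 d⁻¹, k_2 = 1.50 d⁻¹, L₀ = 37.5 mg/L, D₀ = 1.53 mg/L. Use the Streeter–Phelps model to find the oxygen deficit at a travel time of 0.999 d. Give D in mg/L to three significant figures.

k_1 L₀/(k_2−k_1) = 0.359×37.5/(1.50−0.359) = 13.46/1.141 = 11.80 mg/L.
e^(−k_1 t) = e^(−0.359×0.9990) = 0.6986; e^(−k_2 t) = e^(−1.50×0.9990) = 0.2235.
D = 11.80 × (0.6986 − 0.2235) + 1.53 × 0.2235 = 5.606 + 0.3419 = 5.948 mg/L.

D ≈ 5.95 mg/L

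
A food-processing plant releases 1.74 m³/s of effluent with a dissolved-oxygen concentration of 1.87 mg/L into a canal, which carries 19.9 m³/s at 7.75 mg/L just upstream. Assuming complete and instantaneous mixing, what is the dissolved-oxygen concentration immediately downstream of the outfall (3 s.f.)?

7.28 mg/L

Flow-weighted mixing: C = (Q_r C_r + Q_w C_w)/(Q_r + Q_w)
= (19.9×7.75 + 1.74×1.87)/(19.9 + 1.74) = 157.5/21.64 = 7.277 mg/L.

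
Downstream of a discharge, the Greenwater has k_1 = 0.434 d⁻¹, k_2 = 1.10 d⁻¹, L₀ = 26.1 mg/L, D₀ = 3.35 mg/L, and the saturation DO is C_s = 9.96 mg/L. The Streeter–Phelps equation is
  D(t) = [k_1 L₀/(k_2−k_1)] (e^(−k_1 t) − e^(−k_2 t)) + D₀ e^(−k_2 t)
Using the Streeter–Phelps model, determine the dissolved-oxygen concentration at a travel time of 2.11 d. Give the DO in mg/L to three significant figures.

DO ≈ 4.49 mg/L

k_1 L₀/(k_2−k_1) = 0.434×26.1/(1.10−0.434) = 11.33/0.6660 = 17.01 mg/L.
e^(−k_1 t) = e^(−0.434×2.110) = 0.4002; e^(−k_2 t) = e^(−1.10×2.110) = 0.09818.
D = 17.01 × (0.4002 − 0.09818) + 3.35 × 0.09818 = 5.137 + 0.3289 = 5.466 mg/L.
DO = C_s − D = 9.96 − 5.466 = 4.494 mg/L.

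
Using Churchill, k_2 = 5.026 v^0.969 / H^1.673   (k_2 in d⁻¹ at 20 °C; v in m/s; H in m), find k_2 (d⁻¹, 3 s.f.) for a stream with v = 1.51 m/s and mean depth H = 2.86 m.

k_2 ≈ 1.29 d⁻¹

k_2 = 5.026 × 1.51^0.969 / 2.86^1.673 = 5.026 × 1.491 / 5.801 = 1.292 d⁻¹.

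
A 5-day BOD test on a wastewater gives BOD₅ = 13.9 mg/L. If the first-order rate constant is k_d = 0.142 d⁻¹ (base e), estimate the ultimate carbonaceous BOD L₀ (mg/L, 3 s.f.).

BOD₅ = L₀(1 − e^(−5k_d)) ⇒ L₀ = BOD₅ / (1 − e^(−5×0.142))
= 13.9 / (1 − 0.4916) = 13.9 / 0.5084 = 27.34 mg/L.

L₀ ≈ 27.3 mg/L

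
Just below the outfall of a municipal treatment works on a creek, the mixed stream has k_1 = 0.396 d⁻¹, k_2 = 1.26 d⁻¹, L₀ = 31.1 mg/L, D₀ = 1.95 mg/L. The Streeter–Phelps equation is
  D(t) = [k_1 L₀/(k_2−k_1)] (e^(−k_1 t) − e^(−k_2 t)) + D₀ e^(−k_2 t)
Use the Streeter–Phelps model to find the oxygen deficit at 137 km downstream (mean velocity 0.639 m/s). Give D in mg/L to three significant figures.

Travel time t = x/v = 137 km / (0.639 m/s) = 137000 m / 0.639 m/s = 214400 s = 2.481 d.
k_1 L₀/(k_2−k_1) = 0.396×31.1/(1.26−0.396) = 12.32/0.8640 = 14.25 mg/L.
e^(−k_1 t) = e^(−0.396×2.481) = 0.3743; e^(−k_2 t) = e^(−1.26×2.481) = 0.04387.
D = 14.25 × (0.3743 − 0.04387) + 1.95 × 0.04387 = 4.710 + 0.08554 = 4.796 mg/L.

D ≈ 4.80 mg/L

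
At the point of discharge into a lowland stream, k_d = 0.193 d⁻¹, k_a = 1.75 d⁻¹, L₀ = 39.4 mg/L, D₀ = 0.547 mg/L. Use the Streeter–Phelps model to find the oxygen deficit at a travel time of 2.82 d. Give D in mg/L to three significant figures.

k_d L₀/(k_a−k_d) = 0.193×39.4/(1.75−0.193) = 7.604/1.557 = 4.884 mg/L.
e^(−k_d t) = e^(−0.193×2.820) = 0.5803; e^(−k_a t) = e^(−1.75×2.820) = 0.007190.
D = 4.884 × (0.5803 − 0.007190) + 0.547 × 0.007190 = 2.799 + 0.003933 = 2.803 mg/L.

D ≈ 2.80 mg/L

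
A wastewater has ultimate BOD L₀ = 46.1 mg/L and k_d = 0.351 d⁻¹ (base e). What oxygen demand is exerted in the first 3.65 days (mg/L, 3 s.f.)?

y ≈ 33.3 mg/L

y_t = L₀(1 − e^(−k_d t)) = 46.1 × (1 − e^(−0.351×3.65))
= 46.1 × (1 − 0.2777) = 46.1 × 0.7223 = 33.30 mg/L.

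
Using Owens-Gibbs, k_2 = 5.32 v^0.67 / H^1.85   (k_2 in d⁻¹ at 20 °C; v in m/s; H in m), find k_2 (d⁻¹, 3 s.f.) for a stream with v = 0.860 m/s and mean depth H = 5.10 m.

k_2 ≈ 0.236 d⁻¹

k_2 = 5.32 × 0.860^0.67 / 5.10^1.85 = 5.32 × 0.9039 / 20.37 = 0.2361 d⁻¹.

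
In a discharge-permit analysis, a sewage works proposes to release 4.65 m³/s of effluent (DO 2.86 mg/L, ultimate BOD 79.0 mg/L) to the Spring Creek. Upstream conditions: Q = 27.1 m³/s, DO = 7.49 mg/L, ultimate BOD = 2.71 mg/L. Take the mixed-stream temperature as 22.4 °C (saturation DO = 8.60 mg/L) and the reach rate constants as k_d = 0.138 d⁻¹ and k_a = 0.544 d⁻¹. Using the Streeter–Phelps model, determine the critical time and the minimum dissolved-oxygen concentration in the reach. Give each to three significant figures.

t_c ≈ 2.21 d; minimum DO ≈ 6.00 mg/L

Mixed DO = (27.1×7.49 + 4.65×2.86)/(27.1+4.65) = 216.3/31.75 = 6.812 mg/L.
Mixed L₀ = (27.1×2.71 + 4.65×79.0)/(31.75) = 440.8/31.75 = 13.88 mg/L.
Initial deficit D₀ = C_s − DO₀ = 8.60 − 6.812 = 1.788 mg/L.
t_c = (1/0.4060) ln[(0.544/0.138)(1 − 1.788×0.4060/(0.138×13.88))] = 2.463 × ln(2.448) = 2.205 d.
D_c = (0.138/0.544) × 13.88 × e^(−0.138×2.205) = 0.2537 × 13.88 × 0.7376 = 2.598 mg/L.
Minimum DO = 8.60 − 2.598 = 6.002 mg/L.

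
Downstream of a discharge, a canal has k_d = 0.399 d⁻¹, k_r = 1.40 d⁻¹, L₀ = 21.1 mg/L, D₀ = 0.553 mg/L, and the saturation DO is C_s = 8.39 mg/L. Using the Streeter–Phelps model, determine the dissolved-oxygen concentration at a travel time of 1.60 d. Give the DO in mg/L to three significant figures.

k_d L₀/(k_r−k_d) = 0.399×21.1/(1.40−0.399) = 8.419/1.001 = 8.410 mg/L.
e^(−k_d t) = e^(−0.399×1.600) = 0.5281; e^(−k_r t) = e^(−1.40×1.600) = 0.1065.
D = 8.410 × (0.5281 − 0.1065) + 0.553 × 0.1065 = 3.547 + 0.05887 = 3.605 mg/L.
DO = C_s − D = 8.39 − 3.605 = 4.785 mg/L.

DO ≈ 4.78 mg/L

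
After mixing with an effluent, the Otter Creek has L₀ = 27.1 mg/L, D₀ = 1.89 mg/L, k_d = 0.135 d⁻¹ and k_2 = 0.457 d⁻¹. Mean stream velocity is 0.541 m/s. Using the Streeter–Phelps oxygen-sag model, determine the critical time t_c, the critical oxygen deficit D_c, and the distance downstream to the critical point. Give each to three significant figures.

t_c ≈ 3.22 d; D_c ≈ 5.18 mg/L; x_c ≈ 151 km

t_c = [1/(k_2−k_d)] ln[(k_2/k_d)(1 − D₀(k_2−k_d)/(k_d L₀))]
= [1/(0.457−0.135)] ln[(0.457/0.135)(1 − 1.89×0.3220/(0.135×27.1))]
= (1/0.3220) ln[3.385 × 0.8337] = 3.106 × ln(2.822) = 3.106 × 1.037 = 3.222 d.
D_c = (k_d/k_2) L₀ e^(−k_d t_c) = (0.135/0.457) × 27.1 × e^(−0.135×3.222) = 0.2954 × 27.1 × 0.6473 = 5.182 mg/L.
x_c = v t_c = 0.541 m/s × 3.222 d × 86400 s/d = 150600 m ≈ 151 km.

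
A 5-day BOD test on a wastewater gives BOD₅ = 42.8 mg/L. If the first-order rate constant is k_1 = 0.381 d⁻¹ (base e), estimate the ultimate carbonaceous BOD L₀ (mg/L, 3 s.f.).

L₀ ≈ 50.3 mg/L

BOD₅ = L₀(1 − e^(−5k_1)) ⇒ L₀ = BOD₅ / (1 − e^(−5×0.381))
= 42.8 / (1 − 0.1488) = 42.8 / 0.8512 = 50.28 mg/L.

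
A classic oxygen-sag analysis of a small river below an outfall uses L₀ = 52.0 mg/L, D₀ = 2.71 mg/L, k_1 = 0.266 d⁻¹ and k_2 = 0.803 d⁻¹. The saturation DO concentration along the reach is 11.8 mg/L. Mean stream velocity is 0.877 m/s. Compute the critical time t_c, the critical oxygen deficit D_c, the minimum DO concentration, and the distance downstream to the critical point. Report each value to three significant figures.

With k_2/k_1 = 3.019 and 1 − D₀(k_2−k_1)/(k_1 L₀) = 0.8948,
t_c = ln(3.019 × 0.8948) / (0.803 − 0.266) = ln(2.701) / 0.5370 = 0.9937/0.5370 = 1.850 d.
L(t_c) = L₀ e^(−k_1 t_c) = 52.0 × 0.6113 = 31.79 mg/L, and at the critical point k_2 D_c = k_1 L, so D_c = (0.266/0.803) × 31.79 = 10.53 mg/L.
Minimum DO = C_s − D_c = 11.8 − 10.53 = 1.271 mg/L.
x_c = v t_c = 0.877 m/s × 1.850 d × 86400 s/d = 140200 m ≈ 140 km.

t_c ≈ 1.85 d; D_c ≈ 10.5 mg/L; min DO ≈ 1.27 mg/L; x_c ≈ 140 km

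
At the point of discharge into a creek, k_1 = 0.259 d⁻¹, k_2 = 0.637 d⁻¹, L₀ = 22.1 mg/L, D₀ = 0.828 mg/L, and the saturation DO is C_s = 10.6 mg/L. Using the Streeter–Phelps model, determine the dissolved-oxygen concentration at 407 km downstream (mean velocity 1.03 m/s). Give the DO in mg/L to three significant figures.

Travel time t = x/v = 407 km / (1.03 m/s) = 407000 m / 1.03 m/s = 395100 s = 4.573 d.
k_1 L₀/(k_2−k_1) = 0.259×22.1/(0.637−0.259) = 5.724/0.3780 = 15.14 mg/L.
e^(−k_1 t) = e^(−0.259×4.573) = 0.3059; e^(−k_2 t) = e^(−0.637×4.573) = 0.05430.
D = 15.14 × (0.3059 − 0.05430) + 0.828 × 0.05430 = 3.810 + 0.04496 = 3.855 mg/L.
DO = C_s − D = 10.6 − 3.855 = 6.745 mg/L.

DO ≈ 6.75 mg/L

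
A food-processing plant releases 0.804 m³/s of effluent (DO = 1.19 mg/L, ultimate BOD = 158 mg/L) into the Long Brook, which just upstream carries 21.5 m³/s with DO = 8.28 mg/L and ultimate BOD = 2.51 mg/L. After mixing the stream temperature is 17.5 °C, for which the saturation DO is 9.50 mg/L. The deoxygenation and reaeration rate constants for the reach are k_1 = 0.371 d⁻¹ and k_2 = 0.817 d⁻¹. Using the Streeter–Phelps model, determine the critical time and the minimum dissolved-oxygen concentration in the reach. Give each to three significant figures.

t_c ≈ 1.22 d; minimum DO ≈ 7.15 mg/L

Mixed DO = (21.5×8.28 + 0.804×1.19)/(21.5+0.804) = 179.0/22.30 = 8.024 mg/L.
Mixed L₀ = (21.5×2.51 + 0.804×158)/(22.30) = 181.0/22.30 = 8.115 mg/L.
Initial deficit D₀ = C_s − DO₀ = 9.50 − 8.024 = 1.476 mg/L.
t_c = (1/0.4460) ln[(0.817/0.371)(1 − 1.476×0.4460/(0.371×8.115))] = 2.242 × ln(1.721) = 1.217 d.
D_c = (0.371/0.817) × 8.115 × e^(−0.371×1.217) = 0.4541 × 8.115 × 0.6367 = 2.346 mg/L.
Minimum DO = 9.50 − 2.346 = 7.154 mg/L.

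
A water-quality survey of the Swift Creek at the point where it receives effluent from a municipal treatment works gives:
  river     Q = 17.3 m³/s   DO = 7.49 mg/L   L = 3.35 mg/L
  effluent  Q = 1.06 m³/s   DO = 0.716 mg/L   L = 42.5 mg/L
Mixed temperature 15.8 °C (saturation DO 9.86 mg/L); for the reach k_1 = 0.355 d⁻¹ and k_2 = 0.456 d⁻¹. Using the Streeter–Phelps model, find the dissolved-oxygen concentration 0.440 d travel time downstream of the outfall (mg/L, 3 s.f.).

DO ≈ 6.87 mg/L

Mixed DO = (17.3×7.49 + 1.06×0.716)/(17.3+1.06) = 130.3/18.36 = 7.099 mg/L.
Mixed L₀ = (17.3×3.35 + 1.06×42.5)/(18.36) = 103.0/18.36 = 5.610 mg/L.
Initial deficit D₀ = C_s − DO₀ = 9.86 − 7.099 = 2.761 mg/L.
D(0.440) = [0.355×5.610/(0.456−0.355)](e^(−0.355×0.440) − e^(−0.456×0.440)) + 2.761 e^(−0.456×0.440)
= 19.72 × (0.8554 − 0.8182) + 2.761 × 0.8182 = 2.992 mg/L.
DO = 9.86 − 2.992 = 6.868 mg/L.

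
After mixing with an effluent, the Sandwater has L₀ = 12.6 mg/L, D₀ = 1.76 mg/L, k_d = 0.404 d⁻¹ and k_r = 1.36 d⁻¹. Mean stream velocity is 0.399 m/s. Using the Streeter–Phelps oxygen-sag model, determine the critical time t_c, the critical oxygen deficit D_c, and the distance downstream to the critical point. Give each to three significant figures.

t_c = [1/(k_r−k_d)] ln[(k_r/k_d)(1 − D₀(k_r−k_d)/(k_d L₀))]
= [1/(1.36−0.404)] ln[(1.36/0.404)(1 − 1.76×0.9560/(0.404×12.6))]
= (1/0.9560) ln[3.366 × 0.6695] = 1.046 × ln(2.254) = 1.046 × 0.8125 = 0.8499 d.
L(t_c) = L₀ e^(−k_d t_c) = 12.6 × 0.7094 = 8.938 mg/L, and at the critical point k_r D_c = k_d L, so D_c = (0.404/1.36) × 8.938 = 2.655 mg/L.
x_c = v t_c = 0.399 m/s × 0.8499 d × 86400 s/d = 29300 m ≈ 29.3 km.

t_c ≈ 0.850 d; D_c ≈ 2.66 mg/L; x_c ≈ 29.3 km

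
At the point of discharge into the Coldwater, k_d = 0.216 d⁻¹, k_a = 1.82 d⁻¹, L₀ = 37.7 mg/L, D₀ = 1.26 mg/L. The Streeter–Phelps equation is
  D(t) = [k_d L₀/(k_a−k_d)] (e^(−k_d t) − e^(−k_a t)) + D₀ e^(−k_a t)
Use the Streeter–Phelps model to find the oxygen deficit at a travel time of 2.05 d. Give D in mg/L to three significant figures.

D ≈ 3.17 mg/L

k_d L₀/(k_a−k_d) = 0.216×37.7/(1.82−0.216) = 8.143/1.604 = 5.077 mg/L.
e^(−k_d t) = e^(−0.216×2.050) = 0.6422; e^(−k_a t) = e^(−1.82×2.050) = 0.02397.
D = 5.077 × (0.6422 − 0.02397) + 1.26 × 0.02397 = 3.139 + 0.03020 = 3.169 mg/L.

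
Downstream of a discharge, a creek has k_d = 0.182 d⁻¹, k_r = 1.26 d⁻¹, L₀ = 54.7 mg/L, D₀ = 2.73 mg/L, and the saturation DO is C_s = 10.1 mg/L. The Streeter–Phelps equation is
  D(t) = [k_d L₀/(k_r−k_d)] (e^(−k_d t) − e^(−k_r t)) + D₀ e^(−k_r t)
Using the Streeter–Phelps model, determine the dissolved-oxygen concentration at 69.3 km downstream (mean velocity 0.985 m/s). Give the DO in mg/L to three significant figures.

DO ≈ 4.47 mg/L

Travel time t = x/v = 69.3 km / (0.985 m/s) = 69300 m / 0.985 m/s = 70360 s = 0.8143 d.
k_d L₀/(k_r−k_d) = 0.182×54.7/(1.26−0.182) = 9.955/1.078 = 9.235 mg/L.
e^(−k_d t) = e^(−0.182×0.8143) = 0.8623; e^(−k_r t) = e^(−1.26×0.8143) = 0.3584.
D = 9.235 × (0.8623 − 0.3584) + 2.73 × 0.3584 = 4.653 + 0.9785 = 5.631 mg/L.
DO = C_s − D = 10.1 − 5.631 = 4.469 mg/L.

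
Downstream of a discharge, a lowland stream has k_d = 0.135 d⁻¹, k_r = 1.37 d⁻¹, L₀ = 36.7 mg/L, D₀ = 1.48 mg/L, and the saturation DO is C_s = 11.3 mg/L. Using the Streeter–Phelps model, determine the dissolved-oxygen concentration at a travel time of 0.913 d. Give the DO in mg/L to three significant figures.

DO ≈ 8.48 mg/L

k_d L₀/(k_r−k_d) = 0.135×36.7/(1.37−0.135) = 4.955/1.235 = 4.012 mg/L.
e^(−k_d t) = e^(−0.135×0.9130) = 0.8840; e^(−k_r t) = e^(−1.37×0.9130) = 0.2863.
D = 4.012 × (0.8840 − 0.2863) + 1.48 × 0.2863 = 2.398 + 0.4237 = 2.822 mg/L.
DO = C_s − D = 11.3 − 2.822 = 8.478 mg/L.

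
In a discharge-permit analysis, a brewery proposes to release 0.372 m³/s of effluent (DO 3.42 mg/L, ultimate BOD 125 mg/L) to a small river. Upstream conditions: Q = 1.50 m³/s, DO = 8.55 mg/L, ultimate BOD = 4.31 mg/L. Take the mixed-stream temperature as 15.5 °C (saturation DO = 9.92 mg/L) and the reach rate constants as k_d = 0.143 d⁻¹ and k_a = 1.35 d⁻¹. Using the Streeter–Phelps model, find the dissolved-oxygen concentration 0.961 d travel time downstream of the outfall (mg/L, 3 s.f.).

Mixed DO = (1.50×8.55 + 0.372×3.42)/(1.50+0.372) = 14.10/1.872 = 7.531 mg/L.
Mixed L₀ = (1.50×4.31 + 0.372×125)/(1.872) = 52.97/1.872 = 28.29 mg/L.
Initial deficit D₀ = C_s − DO₀ = 9.92 − 7.531 = 2.389 mg/L.
D(0.961) = [0.143×28.29/(1.35−0.143)](e^(−0.143×0.961) − e^(−1.35×0.961)) + 2.389 e^(−1.35×0.961)
= 3.352 × (0.8716 − 0.2733) + 2.389 × 0.2733 = 2.659 mg/L.
DO = 9.92 − 2.659 = 7.261 mg/L.

DO ≈ 7.26 mg/L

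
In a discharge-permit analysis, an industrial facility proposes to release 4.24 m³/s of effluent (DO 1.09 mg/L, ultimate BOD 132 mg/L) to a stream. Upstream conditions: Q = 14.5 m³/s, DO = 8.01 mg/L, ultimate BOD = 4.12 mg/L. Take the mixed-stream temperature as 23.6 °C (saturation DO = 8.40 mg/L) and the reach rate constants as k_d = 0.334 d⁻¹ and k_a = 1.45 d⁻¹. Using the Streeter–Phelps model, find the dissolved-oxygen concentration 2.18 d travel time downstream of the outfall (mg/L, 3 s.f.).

DO ≈ 3.96 mg/L

Mixed DO = (14.5×8.01 + 4.24×1.09)/(14.5+4.24) = 120.8/18.74 = 6.444 mg/L.
Mixed L₀ = (14.5×4.12 + 4.24×132)/(18.74) = 619.4/18.74 = 33.05 mg/L.
Initial deficit D₀ = C_s − DO₀ = 8.40 − 6.444 = 1.956 mg/L.
D(2.18) = [0.334×33.05/(1.45−0.334)](e^(−0.334×2.18) − e^(−1.45×2.18)) + 1.956 e^(−1.45×2.18)
= 9.892 × (0.4828 − 0.04238) + 1.956 × 0.04238 = 4.440 mg/L.
DO = 8.40 − 4.440 = 3.960 mg/L.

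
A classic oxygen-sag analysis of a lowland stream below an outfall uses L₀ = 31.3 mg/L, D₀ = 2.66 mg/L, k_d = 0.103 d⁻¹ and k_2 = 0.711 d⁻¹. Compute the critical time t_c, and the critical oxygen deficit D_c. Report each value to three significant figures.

t_c ≈ 2.03 d; D_c ≈ 3.68 mg/L

t_c = [1/(k_2−k_d)] ln[(k_2/k_d)(1 − D₀(k_2−k_d)/(k_d L₀))]
= [1/(0.711−0.103)] ln[(0.711/0.103)(1 − 2.66×0.6080/(0.103×31.3))]
= (1/0.6080) ln[6.903 × 0.4983] = 1.645 × ln(3.440) = 1.645 × 1.235 = 2.032 d.
L(t_c) = L₀ e^(−k_d t_c) = 31.3 × 0.8112 = 25.39 mg/L, and at the critical point k_2 D_c = k_d L, so D_c = (0.103/0.711) × 25.39 = 3.678 mg/L.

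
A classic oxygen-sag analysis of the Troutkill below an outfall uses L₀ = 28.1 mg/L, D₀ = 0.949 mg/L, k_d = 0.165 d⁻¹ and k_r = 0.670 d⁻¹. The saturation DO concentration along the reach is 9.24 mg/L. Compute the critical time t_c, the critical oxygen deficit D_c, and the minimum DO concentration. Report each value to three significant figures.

With k_r/k_d = 4.061 and 1 − D₀(k_r−k_d)/(k_d L₀) = 0.8966,
t_c = ln(4.061 × 0.8966) / (0.670 − 0.165) = ln(3.641) / 0.5050 = 1.292/0.5050 = 2.559 d.
D_c = (k_d/k_r) L₀ e^(−k_d t_c) = (0.165/0.670) × 28.1 × e^(−0.165×2.559) = 0.2463 × 28.1 × 0.6556 = 4.537 mg/L.
Minimum DO = C_s − D_c = 9.24 − 4.537 = 4.703 mg/L.

t_c ≈ 2.56 d; D_c ≈ 4.54 mg/L; min DO ≈ 4.70 mg/L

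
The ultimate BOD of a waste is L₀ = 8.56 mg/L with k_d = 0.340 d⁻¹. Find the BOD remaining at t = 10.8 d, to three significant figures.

L ≈ 0.218 mg/L

L_t = L₀ e^(−k_d t) = 8.56 × e^(−0.340×10.8) = 8.56 × 0.02543 = 0.2176 mg/L.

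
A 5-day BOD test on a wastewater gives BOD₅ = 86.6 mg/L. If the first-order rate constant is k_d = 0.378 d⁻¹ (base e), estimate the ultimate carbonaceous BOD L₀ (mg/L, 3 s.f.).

L₀ ≈ 102 mg/L

BOD₅ = L₀(1 − e^(−5k_d)) ⇒ L₀ = BOD₅ / (1 − e^(−5×0.378))
= 86.6 / (1 − 0.1511) = 86.6 / 0.8489 = 102.0 mg/L.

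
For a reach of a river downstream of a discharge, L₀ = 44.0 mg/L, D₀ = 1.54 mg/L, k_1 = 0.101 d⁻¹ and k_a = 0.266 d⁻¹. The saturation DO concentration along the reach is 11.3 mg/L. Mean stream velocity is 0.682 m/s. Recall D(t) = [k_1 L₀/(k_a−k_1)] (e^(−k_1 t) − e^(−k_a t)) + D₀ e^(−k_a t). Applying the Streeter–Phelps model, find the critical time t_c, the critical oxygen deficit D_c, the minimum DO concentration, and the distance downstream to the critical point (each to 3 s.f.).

t_c ≈ 5.51 d; D_c ≈ 9.57 mg/L; min DO ≈ 1.73 mg/L; x_c ≈ 325 km

At the critical point dD/dt = 0, so k_1 L₀ e^(−k_1 t) = k_a D. Substituting D(t) from the Streeter–Phelps equation and solving for t gives
t_c = ln[(k_a/k_1)(1 − D₀(k_a−k_1)/(k_1 L₀))] / (k_a−k_1).
Here k_a−k_1 = 0.1650 d⁻¹ and 1 − D₀(k_a−k_1)/(k_1 L₀) = 1 − 1.54×0.1650/(0.101×44.0) = 0.9428, so
t_c = ln(2.634 × 0.9428) / 0.1650 = 0.9095 / 0.1650 = 5.512 d.
L(t_c) = L₀ e^(−k_1 t_c) = 44.0 × 0.5731 = 25.22 mg/L, and at the critical point k_a D_c = k_1 L, so D_c = (0.101/0.266) × 25.22 = 9.574 mg/L.
Minimum DO = C_s − D_c = 11.3 − 9.574 = 1.726 mg/L.
x_c = v t_c = 0.682 m/s × 5.512 d × 86400 s/d = 324800 m ≈ 325 km.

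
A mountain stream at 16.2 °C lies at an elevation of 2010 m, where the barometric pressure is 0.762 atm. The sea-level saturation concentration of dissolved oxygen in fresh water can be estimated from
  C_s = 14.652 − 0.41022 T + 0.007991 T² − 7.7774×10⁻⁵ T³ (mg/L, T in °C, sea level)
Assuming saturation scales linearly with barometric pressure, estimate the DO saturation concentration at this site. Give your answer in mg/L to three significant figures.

At sea level: C_s = 14.652 − 0.41022×16.2 + 0.007991×16.2² − 7.7774×10⁻⁵×16.2³ = 9.773 mg/L.
Pressure correction: C_s' = 9.773 × 0.762 = 7.447 mg/L.

C_s ≈ 7.45 mg/L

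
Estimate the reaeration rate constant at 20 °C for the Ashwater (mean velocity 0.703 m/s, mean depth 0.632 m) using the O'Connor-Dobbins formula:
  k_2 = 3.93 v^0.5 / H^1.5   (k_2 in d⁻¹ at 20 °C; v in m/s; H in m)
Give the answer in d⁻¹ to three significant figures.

k_2 ≈ 6.56 d⁻¹

k_2 = 3.93 × 0.703^0.5 / 0.632^1.5 = 3.93 × 0.8385 / 0.5024 = 6.558 d⁻¹.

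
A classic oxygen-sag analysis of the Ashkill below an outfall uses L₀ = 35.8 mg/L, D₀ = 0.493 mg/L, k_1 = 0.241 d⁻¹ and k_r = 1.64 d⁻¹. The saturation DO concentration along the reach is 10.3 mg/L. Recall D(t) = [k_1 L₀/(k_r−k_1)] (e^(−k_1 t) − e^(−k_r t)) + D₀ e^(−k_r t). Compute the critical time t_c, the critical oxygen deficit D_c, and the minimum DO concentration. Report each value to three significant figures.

t_c = [1/(k_r−k_1)] ln[(k_r/k_1)(1 − D₀(k_r−k_1)/(k_1 L₀))]
= [1/(1.64−0.241)] ln[(1.64/0.241)(1 − 0.493×1.399/(0.241×35.8))]
= (1/1.399) ln[6.805 × 0.9201] = 0.7148 × ln(6.261) = 0.7148 × 1.834 = 1.311 d.
L(t_c) = L₀ e^(−k_1 t_c) = 35.8 × 0.7291 = 26.10 mg/L, and at the critical point k_r D_c = k_1 L, so D_c = (0.241/1.64) × 26.10 = 3.835 mg/L.
Minimum DO = C_s − D_c = 10.3 − 3.835 = 6.465 mg/L.

t_c ≈ 1.31 d; D_c ≈ 3.84 mg/L; min DO ≈ 6.46 mg/L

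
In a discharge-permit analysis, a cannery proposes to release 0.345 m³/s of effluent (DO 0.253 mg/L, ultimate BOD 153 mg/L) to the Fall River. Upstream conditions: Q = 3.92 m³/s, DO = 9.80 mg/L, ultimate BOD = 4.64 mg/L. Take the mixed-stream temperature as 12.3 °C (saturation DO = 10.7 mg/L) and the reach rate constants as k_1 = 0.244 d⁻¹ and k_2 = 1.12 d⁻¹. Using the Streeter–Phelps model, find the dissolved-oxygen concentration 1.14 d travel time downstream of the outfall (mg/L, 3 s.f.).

DO ≈ 8.02 mg/L

Mixed DO = (3.92×9.80 + 0.345×0.253)/(3.92+0.345) = 38.50/4.265 = 9.028 mg/L.
Mixed L₀ = (3.92×4.64 + 0.345×153)/(4.265) = 70.97/4.265 = 16.64 mg/L.
Initial deficit D₀ = C_s − DO₀ = 10.7 − 9.028 = 1.672 mg/L.
D(1.14) = [0.244×16.64/(1.12−0.244)](e^(−0.244×1.14) − e^(−1.12×1.14)) + 1.672 e^(−1.12×1.14)
= 4.635 × (0.7572 − 0.2789) + 1.672 × 0.2789 = 2.683 mg/L.
DO = 10.7 − 2.683 = 8.017 mg/L.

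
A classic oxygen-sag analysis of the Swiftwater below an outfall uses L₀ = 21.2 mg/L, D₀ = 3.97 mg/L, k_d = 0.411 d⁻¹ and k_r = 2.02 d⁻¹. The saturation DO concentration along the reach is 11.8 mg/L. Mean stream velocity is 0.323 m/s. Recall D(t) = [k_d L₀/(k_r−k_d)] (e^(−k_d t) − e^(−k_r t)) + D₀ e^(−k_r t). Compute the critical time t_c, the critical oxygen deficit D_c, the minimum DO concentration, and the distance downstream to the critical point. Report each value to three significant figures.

t_c ≈ 0.169 d; D_c ≈ 4.02 mg/L; min DO ≈ 7.78 mg/L; x_c ≈ 4.71 km

With k_r/k_d = 4.915 and 1 − D₀(k_r−k_d)/(k_d L₀) = 0.2669,
t_c = ln(4.915 × 0.2669) / (2.02 − 0.411) = ln(1.312) / 1.609 = 0.2713/1.609 = 0.1686 d.
L(t_c) = L₀ e^(−k_d t_c) = 21.2 × 0.9330 = 19.78 mg/L, and at the critical point k_r D_c = k_d L, so D_c = (0.411/2.02) × 19.78 = 4.025 mg/L.
Minimum DO = C_s − D_c = 11.8 − 4.025 = 7.775 mg/L.
x_c = v t_c = 0.323 m/s × 0.1686 d × 86400 s/d = 4706 m ≈ 4.71 km.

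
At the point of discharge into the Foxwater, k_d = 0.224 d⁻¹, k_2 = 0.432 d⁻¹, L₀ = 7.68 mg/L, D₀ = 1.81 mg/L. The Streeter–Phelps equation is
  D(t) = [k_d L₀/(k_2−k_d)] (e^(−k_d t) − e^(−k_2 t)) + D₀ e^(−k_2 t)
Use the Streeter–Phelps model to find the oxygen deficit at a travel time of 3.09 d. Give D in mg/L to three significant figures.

k_d L₀/(k_2−k_d) = 0.224×7.68/(0.432−0.224) = 1.720/0.2080 = 8.271 mg/L.
e^(−k_d t) = e^(−0.224×3.090) = 0.5005; e^(−k_2 t) = e^(−0.432×3.090) = 0.2632.
D = 8.271 × (0.5005 − 0.2632) + 1.81 × 0.2632 = 1.963 + 0.4764 = 2.439 mg/L.

D ≈ 2.44 mg/L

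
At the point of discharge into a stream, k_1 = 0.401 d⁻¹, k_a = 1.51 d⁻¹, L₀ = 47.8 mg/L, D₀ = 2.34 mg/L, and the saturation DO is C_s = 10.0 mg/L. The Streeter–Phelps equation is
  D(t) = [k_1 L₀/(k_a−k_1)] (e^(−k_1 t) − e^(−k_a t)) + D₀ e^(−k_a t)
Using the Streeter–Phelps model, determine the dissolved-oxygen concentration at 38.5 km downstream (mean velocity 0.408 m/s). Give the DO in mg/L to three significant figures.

DO ≈ 1.72 mg/L

Travel time t = x/v = 38.5 km / (0.408 m/s) = 38500 m / 0.408 m/s = 94360 s = 1.092 d.
k_1 L₀/(k_a−k_1) = 0.401×47.8/(1.51−0.401) = 19.17/1.109 = 17.28 mg/L.
e^(−k_1 t) = e^(−0.401×1.092) = 0.6454; e^(−k_a t) = e^(−1.51×1.092) = 0.1922.
D = 17.28 × (0.6454 − 0.1922) + 2.34 × 0.1922 = 7.832 + 0.4498 = 8.282 mg/L.
DO = C_s − D = 10.0 − 8.282 = 1.718 mg/L.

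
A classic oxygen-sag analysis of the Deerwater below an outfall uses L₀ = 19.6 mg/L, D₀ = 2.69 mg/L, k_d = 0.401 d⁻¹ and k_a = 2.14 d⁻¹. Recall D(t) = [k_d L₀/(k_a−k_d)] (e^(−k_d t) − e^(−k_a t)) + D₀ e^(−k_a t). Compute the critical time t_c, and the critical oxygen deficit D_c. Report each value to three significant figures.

t_c ≈ 0.443 d; D_c ≈ 3.08 mg/L

At the critical point dD/dt = 0, so k_d L₀ e^(−k_d t) = k_a D. Substituting D(t) from the Streeter–Phelps equation and solving for t gives
t_c = ln[(k_a/k_d)(1 − D₀(k_a−k_d)/(k_d L₀))] / (k_a−k_d).
Here k_a−k_d = 1.739 d⁻¹ and 1 − D₀(k_a−k_d)/(k_d L₀) = 1 − 2.69×1.739/(0.401×19.6) = 0.4048, so
t_c = ln(5.337 × 0.4048) / 1.739 = 0.7703 / 1.739 = 0.4429 d.
L(t_c) = L₀ e^(−k_d t_c) = 19.6 × 0.8373 = 16.41 mg/L, and at the critical point k_a D_c = k_d L, so D_c = (0.401/2.14) × 16.41 = 3.075 mg/L.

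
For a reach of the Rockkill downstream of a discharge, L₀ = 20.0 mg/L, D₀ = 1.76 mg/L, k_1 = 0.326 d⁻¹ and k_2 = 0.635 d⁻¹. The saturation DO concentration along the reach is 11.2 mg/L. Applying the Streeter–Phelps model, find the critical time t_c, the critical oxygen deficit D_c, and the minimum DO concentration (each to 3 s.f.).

t_c ≈ 1.88 d; D_c ≈ 5.57 mg/L; min DO ≈ 5.63 mg/L

With k_2/k_1 = 1.948 and 1 − D₀(k_2−k_1)/(k_1 L₀) = 0.9166,
t_c = ln(1.948 × 0.9166) / (0.635 − 0.326) = ln(1.785) / 0.3090 = 0.5796/0.3090 = 1.876 d.
D_c = (k_1/k_2) L₀ e^(−k_1 t_c) = (0.326/0.635) × 20.0 × e^(−0.326×1.876) = 0.5134 × 20.0 × 0.5425 = 5.570 mg/L.
Minimum DO = C_s − D_c = 11.2 − 5.570 = 5.630 mg/L.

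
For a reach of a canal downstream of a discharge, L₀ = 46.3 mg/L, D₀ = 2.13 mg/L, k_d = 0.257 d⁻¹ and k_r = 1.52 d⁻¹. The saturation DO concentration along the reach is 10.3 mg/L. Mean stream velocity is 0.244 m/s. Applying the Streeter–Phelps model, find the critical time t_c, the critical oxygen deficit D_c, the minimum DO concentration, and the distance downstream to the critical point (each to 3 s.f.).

With k_r/k_d = 5.914 and 1 − D₀(k_r−k_d)/(k_d L₀) = 0.7739,
t_c = ln(5.914 × 0.7739) / (1.52 − 0.257) = ln(4.577) / 1.263 = 1.521/1.263 = 1.204 d.
D_c = (k_d/k_r) L₀ e^(−k_d t_c) = (0.257/1.52) × 46.3 × e^(−0.257×1.204) = 0.1691 × 46.3 × 0.7338 = 5.744 mg/L.
Minimum DO = C_s − D_c = 10.3 − 5.744 = 4.556 mg/L.
x_c = v t_c = 0.244 m/s × 1.204 d × 86400 s/d = 25390 m ≈ 25.4 km.

t_c ≈ 1.20 d; D_c ≈ 5.74 mg/L; min DO ≈ 4.56 mg/L; x_c ≈ 25.4 km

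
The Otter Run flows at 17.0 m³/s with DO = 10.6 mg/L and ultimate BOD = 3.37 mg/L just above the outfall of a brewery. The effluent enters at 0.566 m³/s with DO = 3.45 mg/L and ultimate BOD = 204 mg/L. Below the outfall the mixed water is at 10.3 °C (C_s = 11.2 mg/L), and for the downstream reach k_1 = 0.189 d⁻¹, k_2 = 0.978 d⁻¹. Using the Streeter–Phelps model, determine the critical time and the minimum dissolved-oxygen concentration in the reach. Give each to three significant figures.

Mixed DO = (17.0×10.6 + 0.566×3.45)/(17.0+0.566) = 182.2/17.57 = 10.37 mg/L.
Mixed L₀ = (17.0×3.37 + 0.566×204)/(17.57) = 172.8/17.57 = 9.835 mg/L.
Initial deficit D₀ = C_s − DO₀ = 11.2 − 10.37 = 0.8304 mg/L.
t_c = (1/0.7890) ln[(0.978/0.189)(1 − 0.8304×0.7890/(0.189×9.835))] = 1.267 × ln(3.351) = 1.533 d.
D_c = (0.189/0.978) × 9.835 × e^(−0.189×1.533) = 0.1933 × 9.835 × 0.7485 = 1.423 mg/L.
Minimum DO = 11.2 − 1.423 = 9.777 mg/L.

t_c ≈ 1.53 d; minimum DO ≈ 9.78 mg/L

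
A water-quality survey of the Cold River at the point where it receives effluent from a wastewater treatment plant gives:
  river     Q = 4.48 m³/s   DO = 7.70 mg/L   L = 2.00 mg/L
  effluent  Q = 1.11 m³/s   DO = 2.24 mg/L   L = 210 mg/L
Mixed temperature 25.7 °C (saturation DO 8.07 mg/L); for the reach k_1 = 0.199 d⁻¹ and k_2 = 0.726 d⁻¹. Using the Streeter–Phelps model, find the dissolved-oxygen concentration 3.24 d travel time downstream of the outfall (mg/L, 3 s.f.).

Mixed DO = (4.48×7.70 + 1.11×2.24)/(4.48+1.11) = 36.98/5.590 = 6.616 mg/L.
Mixed L₀ = (4.48×2.00 + 1.11×210)/(5.590) = 242.1/5.590 = 43.30 mg/L.
Initial deficit D₀ = C_s − DO₀ = 8.07 − 6.616 = 1.454 mg/L.
D(3.24) = [0.199×43.30/(0.726−0.199)](e^(−0.199×3.24) − e^(−0.726×3.24)) + 1.454 e^(−0.726×3.24)
= 16.35 × (0.5248 − 0.09516) + 1.454 × 0.09516 = 7.163 mg/L.
DO = 8.07 − 7.163 = 0.9066 mg/L.

DO ≈ 0.907 mg/L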